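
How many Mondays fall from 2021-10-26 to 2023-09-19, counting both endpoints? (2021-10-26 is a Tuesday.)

99

2021-10-26 is a Tuesday; the first Monday on or after it is 2021-11-01 (6 days later).
From 2021-11-01 to 2023-09-19: 60 + 365 + 262 = 687 days (rest of 2021, 2022, to 2023-09-19 in 2023).
687 ÷ 7 = 98 full weeks with remainder 1, so 98 more Mondays after the first → 99.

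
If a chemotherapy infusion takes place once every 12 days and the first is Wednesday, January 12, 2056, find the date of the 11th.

The 11th occurrence is 10 intervals after the first: 10 × 12 = 120 days after January 12, 2056.
January has 31 days — 19 days to the end of January leaves 101.
February has 29 days (72 left).
March has 31 days (41 left).
April has 30 days (11 left).
11 days into May → May 11, 2056.

May 11, 2056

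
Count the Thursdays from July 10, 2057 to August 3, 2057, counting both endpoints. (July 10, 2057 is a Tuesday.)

July 10, 2057 is a Tuesday; the first Thursday on or after it is July 12, 2057 (2 days later).
From July 12, 2057 to August 3, 2057: 19 + 3 = 22 days (rest of July, August).
22 ÷ 7 = 3 full weeks with remainder 1, so 3 more Thursdays after the first → 4.

4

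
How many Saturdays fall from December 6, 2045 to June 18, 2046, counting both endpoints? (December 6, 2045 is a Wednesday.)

28

December 6, 2045 is a Wednesday; the first Saturday on or after it is December 9, 2045 (3 days later).
From December 9, 2045 to June 18, 2046: 22 + 31 + 28 + 31 + 30 + 31 + 18 = 191 days (rest of December, January, February, March, April, May, June).
191 ÷ 7 = 27 full weeks with remainder 2, so 27 more Saturdays after the first → 28.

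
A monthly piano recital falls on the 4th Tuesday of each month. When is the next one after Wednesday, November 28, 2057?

November 2057 starts on a Thursday; its first Tuesday is the 6th, so the 4th Tuesday is the 27th — November 27, 2057.
That is not after November 28, 2057, so look at December 2057.
December 2057 starts on a Saturday; its first Tuesday is the 4th, so the 4th Tuesday is the 25th — December 25, 2057.

December 25, 2057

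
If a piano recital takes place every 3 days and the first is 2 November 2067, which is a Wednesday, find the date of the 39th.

The 39th occurrence is 38 intervals after the first: 38 × 3 = 114 days after 2 November 2067.
November has 30 days — 28 days to the end of November leaves 86.
December has 31 days (55 left).
January has 31 days (24 left).
24 days into February → 24 February 2068.

24 February 2068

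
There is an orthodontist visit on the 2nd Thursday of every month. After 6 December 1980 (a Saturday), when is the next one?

December 1980 starts on a Monday; its first Thursday is the 4th, so the 2nd Thursday is the 11th — 11 December 1980.
11 December 1980 is after 6 December 1980, so that is the next one.

11 December 1980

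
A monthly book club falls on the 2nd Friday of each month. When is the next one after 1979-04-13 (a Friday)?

April 1979 starts on a Sunday; its first Friday is the 6th, so the 2nd Friday is the 13th — 1979-04-13.
That is not after 1979-04-13, so look at May 1979.
May 1979 starts on a Tuesday; its first Friday is the 4th, so the 2nd Friday is the 11th — 1979-05-11.

1979-05-11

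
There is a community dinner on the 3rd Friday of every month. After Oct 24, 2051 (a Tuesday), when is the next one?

Oct 2051 starts on a Sunday; its first Friday is the 6th, so the 3rd Friday is the 20th — Oct 20, 2051.
That is not after Oct 24, 2051, so look at Nov 2051.
Nov 2051 starts on a Wednesday; its first Friday is the 3rd, so the 3rd Friday is the 17th — Nov 17, 2051.

Nov 17, 2051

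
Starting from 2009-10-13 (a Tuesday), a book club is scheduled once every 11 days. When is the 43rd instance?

The 43rd occurrence is 42 intervals after the first: 42 × 11 = 462 days after 2009-10-13.
October has 31 days — 18 days to the end of October leaves 444.
From end of October to end of 2009 is 61 days (383 left).
2010 has 365 days (18 left).
18 days into January → 2011-01-18.

2011-01-18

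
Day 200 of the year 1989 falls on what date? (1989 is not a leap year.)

Jul 19, 1989

Jan has 31 days (200 − 31 = 169 remain).
Feb has 28 days (169 − 28 = 141 remain).
Mar has 31 days (141 − 31 = 110 remain).
Apr has 30 days (110 − 30 = 80 remain).
May has 31 days (80 − 31 = 49 remain).
Jun has 30 days (49 − 30 = 19 remain).
19 into Jul → Jul 19.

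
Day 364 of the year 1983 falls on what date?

January has 31 days (364 − 31 = 333 remain).
February has 28 days (333 − 28 = 305 remain).
March has 31 days (305 − 31 = 274 remain).
April has 30 days (274 − 30 = 244 remain).
May has 31 days (244 − 31 = 213 remain).
June has 30 days (213 − 30 = 183 remain).
July has 31 days (183 − 31 = 152 remain).
August has 31 days (152 − 31 = 121 remain).
September has 30 days (121 − 30 = 91 remain).
October has 31 days (91 − 31 = 60 remain).
November has 30 days (60 − 30 = 30 remain).
30 into December → December 30.

December 30, 1983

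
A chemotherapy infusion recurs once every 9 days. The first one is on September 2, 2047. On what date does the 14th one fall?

The 14th occurrence is 13 intervals after the first: 13 × 9 = 117 days after September 2, 2047.
September has 30 days — 28 days to the end of September leaves 89.
October has 31 days (58 left).
November has 30 days (28 left).
28 days into December → December 28, 2047.

December 28, 2047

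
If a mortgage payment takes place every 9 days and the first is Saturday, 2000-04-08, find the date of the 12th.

2000-07-16

The 12th occurrence is 11 intervals after the first: 11 × 9 = 99 days after 2000-04-08.
April has 30 days — 22 days to the end of April leaves 77.
May has 31 days (46 left).
June has 30 days (16 left).
16 days into July → 2000-07-16.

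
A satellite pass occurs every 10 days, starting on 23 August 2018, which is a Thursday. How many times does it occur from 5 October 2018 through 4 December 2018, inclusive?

6

Occurrences land 10·i days after 23 August 2018 for i = 0, 1, 2, …
5 October 2018 is 43 days after the start; 43 ÷ 10 = 4 remainder 3; since the remainder is 3, round up to i = 5. First occurrence in the window: #6 on 12 October 2018 (5×10 = 50 days in).
4 December 2018 is 103 days after the start; 103 ÷ 10 = 10 remainder 3. Last occurrence in the window: #11 on 1 December 2018.
Occurrences #6 through #11: 6 in total.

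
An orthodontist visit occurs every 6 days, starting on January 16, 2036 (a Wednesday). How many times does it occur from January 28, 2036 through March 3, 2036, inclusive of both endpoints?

Occurrences land 6·i days after January 16, 2036 for i = 0, 1, 2, …
January 28, 2036 is 12 days after the start; 12 ÷ 6 = 2 remainder 0. First occurrence in the window: #3 on January 28, 2036 (2×6 = 12 days in).
March 3, 2036 is 47 days after the start; 47 ÷ 6 = 7 remainder 5. Last occurrence in the window: #8 on February 27, 2036.
Occurrences #3 through #8: 6 in total.

6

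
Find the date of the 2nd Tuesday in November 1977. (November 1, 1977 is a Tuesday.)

November 1977 begins on a Tuesday, so the first Tuesday is November 1.
The 2nd Tuesday is 1 weeks later: 1 + 7 = 8.

November 8, 1977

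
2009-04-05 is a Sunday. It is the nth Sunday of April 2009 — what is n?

Day 5 falls in week ⌈5/7⌉ of the month.
Days 1–7 hold the 1st Sunday, 8–14 the 2nd, 15–21 the 3rd, 22–28 the 4th, 29–31 the 5th.
5 is in the range for the 1st.

1st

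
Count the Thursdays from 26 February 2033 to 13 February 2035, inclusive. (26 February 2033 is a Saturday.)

26 February 2033 is a Saturday; the first Thursday on or after it is 3 March 2033 (5 days later).
From 3 March 2033 to 13 February 2035: 303 + 365 + 44 = 712 days (rest of 2033, 2034, to 13 February 2035 in 2035).
712 ÷ 7 = 101 full weeks with remainder 5, so 101 more Thursdays after the first → 102.

102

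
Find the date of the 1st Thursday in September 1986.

The first Thursday of September 1986 is September 4.

4 September 1986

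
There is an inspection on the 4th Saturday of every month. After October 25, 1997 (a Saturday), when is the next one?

November 22, 1997

October 1997 starts on a Wednesday; its first Saturday is the 4th, so the 4th Saturday is the 25th — October 25, 1997.
That is not after October 25, 1997, so look at November 1997.
November 1997 starts on a Saturday; its first Saturday is the 1st, so the 4th Saturday is the 22nd — November 22, 1997.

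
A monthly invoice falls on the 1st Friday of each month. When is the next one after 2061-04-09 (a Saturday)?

2061-05-06

April 2061 starts on a Friday, so its 1st Friday is 2061-04-01.
That is not after 2061-04-09, so look at May 2061.
May 2061 starts on a Sunday, so its 1st Friday is 2061-05-06 (5 days in).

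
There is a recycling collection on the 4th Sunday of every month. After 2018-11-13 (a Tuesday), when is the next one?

2018-11-25

November 2018 starts on a Thursday; its first Sunday is the 4th, so the 4th Sunday is the 25th — 2018-11-25.
2018-11-25 is after 2018-11-13, so that is the next one.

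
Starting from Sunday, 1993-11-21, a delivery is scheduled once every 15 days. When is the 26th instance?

The 26th occurrence is 25 intervals after the first: 25 × 15 = 375 days after 1993-11-21.
November has 30 days — 9 days to the end of November leaves 366.
December has 31 days (335 left).
January has 31 days (304 left).
February has 28 days (276 left).
March has 31 days (245 left).
April has 30 days (215 left).
May has 31 days (184 left).
June has 30 days (154 left).
July has 31 days (123 left).
August has 31 days (92 left).
September has 30 days (62 left).
October has 31 days (31 left).
November has 30 days (1 left).
1 day into December → 1994-12-01.

1994-12-01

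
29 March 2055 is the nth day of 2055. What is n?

88

Days in months before March: 31 + 28 = 59.
Plus 29 days into March → day 88.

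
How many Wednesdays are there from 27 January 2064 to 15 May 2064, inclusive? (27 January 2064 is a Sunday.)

27 January 2064 is a Sunday; the first Wednesday on or after it is 30 January 2064 (3 days later).
From 30 January 2064 to 15 May 2064: 1 + 29 + 31 + 30 + 15 = 106 days (rest of January, February, March, April, May).
106 ÷ 7 = 15 full weeks with remainder 1, so 15 more Wednesdays after the first → 16.

16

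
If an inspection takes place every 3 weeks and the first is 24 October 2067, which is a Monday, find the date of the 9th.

9 April 2068

The 9th occurrence is 8 intervals after the first: 8 × 21 = 168 days after 24 October 2067.
October has 31 days — 7 days to the end of October leaves 161.
November has 30 days (131 left).
December has 31 days (100 left).
January has 31 days (69 left).
February has 29 days (40 left).
March has 31 days (9 left).
9 days into April → 9 April 2068.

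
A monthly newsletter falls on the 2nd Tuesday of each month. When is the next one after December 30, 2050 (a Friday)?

January 10, 2051

December 2050 starts on a Thursday; its first Tuesday is the 6th, so the 2nd Tuesday is the 13th — December 13, 2050.
That is not after December 30, 2050, so look at January 2051.
January 2051 starts on a Sunday; its first Tuesday is the 3rd, so the 2nd Tuesday is the 10th — January 10, 2051.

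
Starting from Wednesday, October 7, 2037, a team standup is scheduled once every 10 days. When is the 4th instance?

November 6, 2037

The 4th occurrence is 3 intervals after the first: 3 × 10 = 30 days after October 7, 2037.
October has 31 days — 24 days to the end of October leaves 6.
6 days into November → November 6, 2037.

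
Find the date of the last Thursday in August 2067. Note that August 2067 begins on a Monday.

2067-08-25

August 2067 begins on a Monday, so the first Thursday is August 4 (3 days later).
August 2067 has 31 days. Adding weeks: 4, 11, 18, 25 — the last one ≤ 31 is the 25th.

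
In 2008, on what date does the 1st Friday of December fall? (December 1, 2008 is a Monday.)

December 2008 begins on a Monday, so the first Friday is December 5 (4 days later).

5 December 2008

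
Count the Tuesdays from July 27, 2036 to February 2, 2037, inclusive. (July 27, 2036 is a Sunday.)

27

July 27, 2036 is a Sunday; the first Tuesday on or after it is July 29, 2036 (2 days later).
From July 29, 2036 to February 2, 2037: 2 + 31 + 30 + 31 + 30 + 31 + 31 + 2 = 188 days (rest of July, August, September, October, November, December, January, February).
188 ÷ 7 = 26 full weeks with remainder 6, so 26 more Tuesdays after the first → 27.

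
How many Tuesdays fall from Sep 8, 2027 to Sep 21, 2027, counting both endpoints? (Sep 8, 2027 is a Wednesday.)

Sep 8, 2027 is a Wednesday; the first Tuesday on or after it is Sep 14, 2027 (6 days later).
From Sep 14, 2027 to Sep 21, 2027 is 21 − 14 = 7 days.
7 ÷ 7 = 1 full weeks with remainder 0, so 1 more Tuesdays after the first → 2.

2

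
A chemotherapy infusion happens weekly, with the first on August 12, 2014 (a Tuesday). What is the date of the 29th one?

February 24, 2015

The 29th occurrence is 28 intervals after the first: 28 × 7 = 196 days after August 12, 2014.
August has 31 days — 19 days to the end of August leaves 177.
September has 30 days (147 left).
October has 31 days (116 left).
November has 30 days (86 left).
December has 31 days (55 left).
January has 31 days (24 left).
24 days into February → February 24, 2015.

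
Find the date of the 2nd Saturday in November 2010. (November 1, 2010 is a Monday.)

November 2010 begins on a Monday, so the first Saturday is November 6 (5 days later).
The 2nd Saturday is 1 weeks later: 6 + 7 = 13.

2010-11-13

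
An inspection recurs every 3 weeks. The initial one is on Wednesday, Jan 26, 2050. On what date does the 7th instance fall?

The 7th occurrence is 6 intervals after the first: 6 × 21 = 126 days after Jan 26, 2050.
Jan has 31 days — 5 days to the end of Jan leaves 121.
Feb has 28 days (93 left).
Mar has 31 days (62 left).
Apr has 30 days (32 left).
May has 31 days (1 left).
1 day into Jun → Jun 1, 2050.

Jun 1, 2050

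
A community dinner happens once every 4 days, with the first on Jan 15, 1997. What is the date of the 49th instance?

Jul 26, 1997

The 49th occurrence is 48 intervals after the first: 48 × 4 = 192 days after Jan 15, 1997.
Jan has 31 days — 16 days to the end of Jan leaves 176.
Feb has 28 days (148 left).
Mar has 31 days (117 left).
Apr has 30 days (87 left).
May has 31 days (56 left).
Jun has 30 days (26 left).
26 days into Jul → Jul 26, 1997.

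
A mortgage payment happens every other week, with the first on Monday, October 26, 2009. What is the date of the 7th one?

January 18, 2010

The 7th occurrence is 6 intervals after the first: 6 × 14 = 84 days after October 26, 2009.
October has 31 days — 5 days to the end of October leaves 79.
November has 30 days (49 left).
December has 31 days (18 left).
18 days into January → January 18, 2010.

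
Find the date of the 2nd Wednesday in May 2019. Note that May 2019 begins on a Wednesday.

May 8, 2019

May 2019 begins on a Wednesday, so the first Wednesday is May 1.
The 2nd Wednesday is 1 weeks later: 1 + 7 = 8.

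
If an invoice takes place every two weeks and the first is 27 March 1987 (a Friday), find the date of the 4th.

The 4th occurrence is 3 intervals after the first: 3 × 14 = 42 days after 27 March 1987.
March has 31 days — 4 days to the end of March leaves 38.
April has 30 days (8 left).
8 days into May → 8 May 1987.

8 May 1987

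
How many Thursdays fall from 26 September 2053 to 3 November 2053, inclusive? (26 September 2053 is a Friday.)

5

26 September 2053 is a Friday; the first Thursday on or after it is 2 October 2053 (6 days later).
From 2 October 2053 to 3 November 2053: 29 + 3 = 32 days (rest of October, November).
32 ÷ 7 = 4 full weeks with remainder 4, so 4 more Thursdays after the first → 5.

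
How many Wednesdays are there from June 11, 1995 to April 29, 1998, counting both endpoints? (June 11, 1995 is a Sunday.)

June 11, 1995 is a Sunday; the first Wednesday on or after it is June 14, 1995 (3 days later).
From June 14, 1995 to April 29, 1998: 200 + 366 + 365 + 119 = 1050 days (rest of 1995, 1996, 1997, to April 29, 1998 in 1998).
1050 ÷ 7 = 150 full weeks with remainder 0, so 150 more Wednesdays after the first → 151.

151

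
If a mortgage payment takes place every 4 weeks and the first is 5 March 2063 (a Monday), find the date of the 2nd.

The 2nd occurrence is 1 interval after the first: 1 × 28 = 28 days after 5 March 2063.
March has 31 days — 26 days to the end of March leaves 2.
2 days into April → 2 April 2063.

2 April 2063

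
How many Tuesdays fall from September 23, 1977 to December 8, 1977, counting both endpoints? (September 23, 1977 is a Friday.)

September 23, 1977 is a Friday; the first Tuesday on or after it is September 27, 1977 (4 days later).
From September 27, 1977 to December 8, 1977: 3 + 31 + 30 + 8 = 72 days (rest of September, October, November, December).
72 ÷ 7 = 10 full weeks with remainder 2, so 10 more Tuesdays after the first → 11.

11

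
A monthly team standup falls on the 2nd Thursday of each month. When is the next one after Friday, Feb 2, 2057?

Feb 2057 starts on a Thursday; its first Thursday is the 1st, so the 2nd Thursday is the 8th — Feb 8, 2057.
Feb 8, 2057 is after Feb 2, 2057, so that is the next one.

Feb 8, 2057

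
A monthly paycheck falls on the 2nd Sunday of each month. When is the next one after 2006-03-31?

2006-04-09

March 2006 starts on a Wednesday; its first Sunday is the 5th, so the 2nd Sunday is the 12th — 2006-03-12.
That is not after 2006-03-31, so look at April 2006.
April 2006 starts on a Saturday; its first Sunday is the 2nd, so the 2nd Sunday is the 9th — 2006-04-09.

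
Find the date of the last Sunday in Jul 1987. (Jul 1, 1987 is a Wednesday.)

Jul 26, 1987

Jul 1987 begins on a Wednesday, so the first Sunday is Jul 5 (4 days later).
Jul 1987 has 31 days. Adding weeks: 5, 12, 19, 26 — the last one ≤ 31 is the 26th.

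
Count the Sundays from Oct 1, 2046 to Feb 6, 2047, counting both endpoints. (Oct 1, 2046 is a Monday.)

Oct 1, 2046 is a Monday; the first Sunday on or after it is Oct 7, 2046 (6 days later).
From Oct 7, 2046 to Feb 6, 2047: 24 + 30 + 31 + 31 + 6 = 122 days (rest of Oct, Nov, Dec, Jan, Feb).
122 ÷ 7 = 17 full weeks with remainder 3, so 17 more Sundays after the first → 18.

18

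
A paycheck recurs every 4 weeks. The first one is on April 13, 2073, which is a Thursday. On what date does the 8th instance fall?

October 26, 2073

The 8th occurrence is 7 intervals after the first: 7 × 28 = 196 days after April 13, 2073.
April has 30 days — 17 days to the end of April leaves 179.
May has 31 days (148 left).
June has 30 days (118 left).
July has 31 days (87 left).
August has 31 days (56 left).
September has 30 days (26 left).
26 days into October → October 26, 2073.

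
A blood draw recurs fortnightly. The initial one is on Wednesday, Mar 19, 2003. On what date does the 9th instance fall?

Jul 9, 2003

The 9th occurrence is 8 intervals after the first: 8 × 14 = 112 days after Mar 19, 2003.
Mar has 31 days — 12 days to the end of Mar leaves 100.
Apr has 30 days (70 left).
May has 31 days (39 left).
Jun has 30 days (9 left).
9 days into Jul → Jul 9, 2003.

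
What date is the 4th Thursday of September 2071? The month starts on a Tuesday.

September 2071 begins on a Tuesday, so the first Thursday is September 3 (2 days later).
The 4th Thursday is 3 weeks later: 3 + 21 = 24.

24 September 2071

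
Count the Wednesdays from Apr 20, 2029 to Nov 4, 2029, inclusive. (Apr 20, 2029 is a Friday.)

Apr 20, 2029 is a Friday; the first Wednesday on or after it is Apr 25, 2029 (5 days later).
From Apr 25, 2029 to Nov 4, 2029: 5 + 31 + 30 + 31 + 31 + 30 + 31 + 4 = 193 days (rest of Apr, May, Jun, Jul, Aug, Sep, Oct, Nov).
193 ÷ 7 = 27 full weeks with remainder 4, so 27 more Wednesdays after the first → 28.

28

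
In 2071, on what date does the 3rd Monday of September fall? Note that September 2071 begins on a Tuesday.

2071-09-21

September 2071 begins on a Tuesday, so the first Monday is September 7 (6 days later).
The 3rd Monday is 2 weeks later: 7 + 14 = 21.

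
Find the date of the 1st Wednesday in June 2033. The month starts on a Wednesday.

June 1, 2033

June 2033 begins on a Wednesday, so the first Wednesday is June 1.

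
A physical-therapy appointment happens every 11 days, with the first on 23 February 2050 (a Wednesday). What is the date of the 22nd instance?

The 22nd occurrence is 21 intervals after the first: 21 × 11 = 231 days after 23 February 2050.
February has 28 days — 5 days to the end of February leaves 226.
March has 31 days (195 left).
April has 30 days (165 left).
May has 31 days (134 left).
June has 30 days (104 left).
July has 31 days (73 left).
August has 31 days (42 left).
September has 30 days (12 left).
12 days into October → 12 October 2050.

12 October 2050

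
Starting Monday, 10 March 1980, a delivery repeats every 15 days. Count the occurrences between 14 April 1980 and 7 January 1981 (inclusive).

Occurrences land 15·i days after 10 March 1980 for i = 0, 1, 2, …
14 April 1980 is 35 days after the start; 35 ÷ 15 = 2 remainder 5; since the remainder is 5, round up to i = 3. First occurrence in the window: #4 on 24 April 1980 (3×15 = 45 days in).
7 January 1981 is 303 days after the start; 303 ÷ 15 = 20 remainder 3. Last occurrence in the window: #21 on 4 January 1981.
Occurrences #4 through #21: 18 in total.

18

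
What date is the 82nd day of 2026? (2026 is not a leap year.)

Jan has 31 days (82 − 31 = 51 remain).
Feb has 28 days (51 − 28 = 23 remain).
23 into Mar → Mar 23.

Mar 23, 2026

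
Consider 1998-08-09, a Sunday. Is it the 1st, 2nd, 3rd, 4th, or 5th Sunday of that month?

Day 9 falls in week ⌈9/7⌉ of the month.
Days 1–7 hold the 1st Sunday, 8–14 the 2nd, 15–21 the 3rd, 22–28 the 4th, 29–31 the 5th.
9 is in the range for the 2nd.

2nd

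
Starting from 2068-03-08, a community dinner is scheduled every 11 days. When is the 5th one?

The 5th occurrence is 4 intervals after the first: 4 × 11 = 44 days after 2068-03-08.
March has 31 days — 23 days to the end of March leaves 21.
21 days into April → 2068-04-21.

2068-04-21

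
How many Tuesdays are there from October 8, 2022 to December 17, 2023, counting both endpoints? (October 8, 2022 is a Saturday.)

October 8, 2022 is a Saturday; the first Tuesday on or after it is October 11, 2022 (3 days later).
From October 11, 2022 to December 17, 2023: 81 + 351 = 432 days (rest of 2022, to December 17, 2023 in 2023).
432 ÷ 7 = 61 full weeks with remainder 5, so 61 more Tuesdays after the first → 62.

62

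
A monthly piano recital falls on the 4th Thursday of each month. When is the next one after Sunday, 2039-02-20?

2039-02-24

February 2039 starts on a Tuesday; its first Thursday is the 3rd, so the 4th Thursday is the 24th — 2039-02-24.
2039-02-24 is after 2039-02-20, so that is the next one.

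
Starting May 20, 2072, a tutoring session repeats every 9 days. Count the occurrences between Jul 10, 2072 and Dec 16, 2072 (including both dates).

18

Occurrences land 9·i days after May 20, 2072 for i = 0, 1, 2, …
Jul 10, 2072 is 51 days after the start; 51 ÷ 9 = 5 remainder 6; since the remainder is 6, round up to i = 6. First occurrence in the window: #7 on Jul 13, 2072 (6×9 = 54 days in).
Dec 16, 2072 is 210 days after the start; 210 ÷ 9 = 23 remainder 3. Last occurrence in the window: #24 on Dec 13, 2072.
Occurrences #7 through #24: 18 in total.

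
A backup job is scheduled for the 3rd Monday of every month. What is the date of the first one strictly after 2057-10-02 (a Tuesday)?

2057-10-15

October 2057 starts on a Monday; its first Monday is the 1st, so the 3rd Monday is the 15th — 2057-10-15.
2057-10-15 is after 2057-10-02, so that is the next one.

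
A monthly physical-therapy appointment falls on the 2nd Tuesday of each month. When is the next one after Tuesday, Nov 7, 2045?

Nov 2045 starts on a Wednesday; its first Tuesday is the 7th, so the 2nd Tuesday is the 14th — Nov 14, 2045.
Nov 14, 2045 is after Nov 7, 2045, so that is the next one.

Nov 14, 2045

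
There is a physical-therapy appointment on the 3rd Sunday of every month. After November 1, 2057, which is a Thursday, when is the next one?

November 18, 2057

November 2057 starts on a Thursday; its first Sunday is the 4th, so the 3rd Sunday is the 18th — November 18, 2057.
November 18, 2057 is after November 1, 2057, so that is the next one.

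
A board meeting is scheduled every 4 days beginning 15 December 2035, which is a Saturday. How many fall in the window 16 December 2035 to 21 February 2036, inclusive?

Occurrences land 4·i days after 15 December 2035 for i = 0, 1, 2, …
16 December 2035 is 1 day after the start; 1 ÷ 4 = 0 remainder 1; since the remainder is 1, round up to i = 1. First occurrence in the window: #2 on 19 December 2035 (1×4 = 4 days in).
21 February 2036 is 68 days after the start; 68 ÷ 4 = 17 remainder 0. Last occurrence in the window: #18 on 21 February 2036.
Occurrences #2 through #18: 17 in total.

17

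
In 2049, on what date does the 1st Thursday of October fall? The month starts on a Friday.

October 7, 2049

October 2049 begins on a Friday, so the first Thursday is October 7 (6 days later).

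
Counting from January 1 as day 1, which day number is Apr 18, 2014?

108

Days in months before Apr: 31 + 28 + 31 = 90.
Plus 18 days into Apr → day 108.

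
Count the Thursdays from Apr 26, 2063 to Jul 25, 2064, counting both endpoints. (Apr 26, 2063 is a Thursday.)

Apr 26, 2063 is a Thursday; the first Thursday on or after it is Apr 26, 2063.
From Apr 26, 2063 to Jul 25, 2064: 249 + 207 = 456 days (rest of 2063, to Jul 25, 2064 in 2064).
456 ÷ 7 = 65 full weeks with remainder 1, so 65 more Thursdays after the first → 66.

66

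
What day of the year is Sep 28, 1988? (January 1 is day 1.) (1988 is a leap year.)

Days in months before Sep: 31 + 29 + 31 + 30 + 31 + 30 + 31 + 31 = 244.
Plus 28 days into Sep → day 272.

272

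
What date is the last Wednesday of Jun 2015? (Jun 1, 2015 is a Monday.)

Jun 2015 begins on a Monday, so the first Wednesday is Jun 3 (2 days later).
Jun 2015 has 30 days. Adding weeks: 3, 10, 17, 24 — the last one ≤ 30 is the 24th.

Jun 24, 2015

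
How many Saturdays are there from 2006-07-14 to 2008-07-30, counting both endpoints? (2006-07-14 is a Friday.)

107

2006-07-14 is a Friday; the first Saturday on or after it is 2006-07-15 (1 day later).
From 2006-07-15 to 2008-07-30: 169 + 365 + 212 = 746 days (rest of 2006, 2007, to 2008-07-30 in 2008).
746 ÷ 7 = 106 full weeks with remainder 4, so 106 more Saturdays after the first → 107.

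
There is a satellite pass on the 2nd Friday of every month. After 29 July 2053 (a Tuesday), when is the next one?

July 2053 starts on a Tuesday; its first Friday is the 4th, so the 2nd Friday is the 11th — 11 July 2053.
That is not after 29 July 2053, so look at August 2053.
August 2053 starts on a Friday; its first Friday is the 1st, so the 2nd Friday is the 8th — 8 August 2053.

8 August 2053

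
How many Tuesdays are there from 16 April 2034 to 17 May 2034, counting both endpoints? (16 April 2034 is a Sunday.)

16 April 2034 is a Sunday; the first Tuesday on or after it is 18 April 2034 (2 days later).
From 18 April 2034 to 17 May 2034: 12 + 17 = 29 days (rest of April, May).
29 ÷ 7 = 4 full weeks with remainder 1, so 4 more Tuesdays after the first → 5.

5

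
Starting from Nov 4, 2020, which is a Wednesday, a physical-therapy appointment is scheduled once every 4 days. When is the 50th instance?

The 50th occurrence is 49 intervals after the first: 49 × 4 = 196 days after Nov 4, 2020.
Nov has 30 days — 26 days to the end of Nov leaves 170.
Dec has 31 days (139 left).
Jan has 31 days (108 left).
Feb has 28 days (80 left).
Mar has 31 days (49 left).
Apr has 30 days (19 left).
19 days into May → May 19, 2021.

May 19, 2021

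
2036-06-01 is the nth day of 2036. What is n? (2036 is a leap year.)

153

Days in months before June: 31 + 29 + 31 + 30 + 31 = 152.
Plus 1 day into June → day 153.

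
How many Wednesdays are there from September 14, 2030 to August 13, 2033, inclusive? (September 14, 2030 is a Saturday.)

152

September 14, 2030 is a Saturday; the first Wednesday on or after it is September 18, 2030 (4 days later).
From September 18, 2030 to August 13, 2033: 104 + 365 + 366 + 225 = 1060 days (rest of 2030, 2031, 2032, to August 13, 2033 in 2033).
1060 ÷ 7 = 151 full weeks with remainder 3, so 151 more Wednesdays after the first → 152.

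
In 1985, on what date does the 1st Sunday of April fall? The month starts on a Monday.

April 7, 1985

April 1985 begins on a Monday, so the first Sunday is April 7 (6 days later).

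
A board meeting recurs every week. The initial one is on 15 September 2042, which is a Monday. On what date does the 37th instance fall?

25 May 2043

The 37th occurrence is 36 intervals after the first: 36 × 7 = 252 days after 15 September 2042.
September has 30 days — 15 days to the end of September leaves 237.
October has 31 days (206 left).
November has 30 days (176 left).
December has 31 days (145 left).
January has 31 days (114 left).
February has 28 days (86 left).
March has 31 days (55 left).
April has 30 days (25 left).
25 days into May → 25 May 2043.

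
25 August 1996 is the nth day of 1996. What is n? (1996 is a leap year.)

Days in months before August: 31 + 29 + 31 + 30 + 31 + 30 + 31 = 213.
Plus 25 days into August → day 238.

238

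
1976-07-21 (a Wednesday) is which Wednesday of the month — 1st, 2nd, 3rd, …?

Day 21 falls in week ⌈21/7⌉ of the month.
Days 1–7 hold the 1st Wednesday, 8–14 the 2nd, 15–21 the 3rd, 22–28 the 4th, 29–31 the 5th.
21 is in the range for the 3rd.

3rd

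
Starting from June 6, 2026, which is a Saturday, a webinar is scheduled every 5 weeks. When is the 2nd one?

The 2nd occurrence is 1 interval after the first: 1 × 35 = 35 days after June 6, 2026.
June has 30 days — 24 days to the end of June leaves 11.
11 days into July → July 11, 2026.

July 11, 2026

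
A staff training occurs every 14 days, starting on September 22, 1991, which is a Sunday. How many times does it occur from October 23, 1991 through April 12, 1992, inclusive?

12

Occurrences land 14·i days after September 22, 1991 for i = 0, 1, 2, …
October 23, 1991 is 31 days after the start; 31 ÷ 14 = 2 remainder 3; since the remainder is 3, round up to i = 3. First occurrence in the window: #4 on November 3, 1991 (3×14 = 42 days in).
April 12, 1992 is 203 days after the start; 203 ÷ 14 = 14 remainder 7. Last occurrence in the window: #15 on April 5, 1992.
Occurrences #4 through #15: 12 in total.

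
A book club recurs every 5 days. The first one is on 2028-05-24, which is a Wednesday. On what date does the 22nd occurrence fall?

The 22nd occurrence is 21 intervals after the first: 21 × 5 = 105 days after 2028-05-24.
May has 31 days — 7 days to the end of May leaves 98.
June has 30 days (68 left).
July has 31 days (37 left).
August has 31 days (6 left).
6 days into September → 2028-09-06.

2028-09-06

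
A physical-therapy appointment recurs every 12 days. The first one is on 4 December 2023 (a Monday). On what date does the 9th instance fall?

The 9th occurrence is 8 intervals after the first: 8 × 12 = 96 days after 4 December 2023.
December has 31 days — 27 days to the end of December leaves 69.
January has 31 days (38 left).
February has 29 days (9 left).
9 days into March → 9 March 2024.

9 March 2024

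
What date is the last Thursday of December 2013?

December 2013 begins on a Sunday, so the first Thursday is December 5 (4 days later).
December 2013 has 31 days. Adding weeks: 5, 12, 19, 26 — the last one ≤ 31 is the 26th.

December 26, 2013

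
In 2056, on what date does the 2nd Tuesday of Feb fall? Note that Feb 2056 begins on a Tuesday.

Feb 2056 begins on a Tuesday, so the first Tuesday is Feb 1.
The 2nd Tuesday is 1 weeks later: 1 + 7 = 8.

Feb 8, 2056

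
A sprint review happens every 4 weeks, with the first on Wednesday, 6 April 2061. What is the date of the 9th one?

16 November 2061

The 9th occurrence is 8 intervals after the first: 8 × 28 = 224 days after 6 April 2061.
April has 30 days — 24 days to the end of April leaves 200.
May has 31 days (169 left).
June has 30 days (139 left).
July has 31 days (108 left).
August has 31 days (77 left).
September has 30 days (47 left).
October has 31 days (16 left).
16 days into November → 16 November 2061.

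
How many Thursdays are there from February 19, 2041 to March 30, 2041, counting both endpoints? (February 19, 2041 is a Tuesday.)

February 19, 2041 is a Tuesday; the first Thursday on or after it is February 21, 2041 (2 days later).
From February 21, 2041 to March 30, 2041: 7 + 30 = 37 days (rest of February, March).
37 ÷ 7 = 5 full weeks with remainder 2, so 5 more Thursdays after the first → 6.

6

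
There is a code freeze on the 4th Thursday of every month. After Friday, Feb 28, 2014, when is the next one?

Feb 2014 starts on a Saturday; its first Thursday is the 6th, so the 4th Thursday is the 27th — Feb 27, 2014.
That is not after Feb 28, 2014, so look at Mar 2014.
Mar 2014 starts on a Saturday; its first Thursday is the 6th, so the 4th Thursday is the 27th — Mar 27, 2014.

Mar 27, 2014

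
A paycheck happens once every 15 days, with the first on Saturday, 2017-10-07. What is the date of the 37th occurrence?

The 37th occurrence is 36 intervals after the first: 36 × 15 = 540 days after 2017-10-07.
October has 31 days — 24 days to the end of October leaves 516.
From end of October to end of 2017 is 61 days (455 left).
2018 has 365 days (90 left).
January has 31 days (59 left).
February has 28 days (31 left).
31 days into March → 2019-03-31.

2019-03-31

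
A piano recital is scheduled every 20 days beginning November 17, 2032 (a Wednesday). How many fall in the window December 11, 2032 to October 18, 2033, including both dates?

15

Occurrences land 20·i days after November 17, 2032 for i = 0, 1, 2, …
December 11, 2032 is 24 days after the start; 24 ÷ 20 = 1 remainder 4; since the remainder is 4, round up to i = 2. First occurrence in the window: #3 on December 27, 2032 (2×20 = 40 days in).
October 18, 2033 is 335 days after the start; 335 ÷ 20 = 16 remainder 15. Last occurrence in the window: #17 on October 3, 2033.
Occurrences #3 through #17: 15 in total.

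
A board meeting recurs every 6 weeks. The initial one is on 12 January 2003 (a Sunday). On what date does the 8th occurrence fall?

The 8th occurrence is 7 intervals after the first: 7 × 42 = 294 days after 12 January 2003.
January has 31 days — 19 days to the end of January leaves 275.
February has 28 days (247 left).
March has 31 days (216 left).
April has 30 days (186 left).
May has 31 days (155 left).
June has 30 days (125 left).
July has 31 days (94 left).
August has 31 days (63 left).
September has 30 days (33 left).
October has 31 days (2 left).
2 days into November → 2 November 2003.

2 November 2003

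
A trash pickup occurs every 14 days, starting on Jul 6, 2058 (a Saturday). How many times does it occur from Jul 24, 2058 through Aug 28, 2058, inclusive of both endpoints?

Occurrences land 14·i days after Jul 6, 2058 for i = 0, 1, 2, …
Jul 24, 2058 is 18 days after the start; 18 ÷ 14 = 1 remainder 4; since the remainder is 4, round up to i = 2. First occurrence in the window: #3 on Aug 3, 2058 (2×14 = 28 days in).
Aug 28, 2058 is 53 days after the start; 53 ÷ 14 = 3 remainder 11. Last occurrence in the window: #4 on Aug 17, 2058.
Occurrences #3 through #4: 2 in total.

2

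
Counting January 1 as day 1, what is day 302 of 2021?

2021-10-29

January has 31 days (302 − 31 = 271 remain).
February has 28 days (271 − 28 = 243 remain).
March has 31 days (243 − 31 = 212 remain).
April has 30 days (212 − 30 = 182 remain).
May has 31 days (182 − 31 = 151 remain).
June has 30 days (151 − 30 = 121 remain).
July has 31 days (121 − 31 = 90 remain).
August has 31 days (90 − 31 = 59 remain).
September has 30 days (59 − 30 = 29 remain).
29 into October → October 29.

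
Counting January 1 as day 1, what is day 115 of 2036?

January has 31 days (115 − 31 = 84 remain).
February has 29 days (84 − 29 = 55 remain).
March has 31 days (55 − 31 = 24 remain).
24 into April → April 24.

April 24, 2036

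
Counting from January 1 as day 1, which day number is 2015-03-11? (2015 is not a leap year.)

70

Days in months before March: 31 + 28 = 59.
Plus 11 days into March → day 70.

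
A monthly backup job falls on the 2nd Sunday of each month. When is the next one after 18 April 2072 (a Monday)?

8 May 2072

April 2072 starts on a Friday; its first Sunday is the 3rd, so the 2nd Sunday is the 10th — 10 April 2072.
That is not after 18 April 2072, so look at May 2072.
May 2072 starts on a Sunday; its first Sunday is the 1st, so the 2nd Sunday is the 8th — 8 May 2072.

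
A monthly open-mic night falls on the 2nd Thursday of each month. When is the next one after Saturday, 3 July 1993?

July 1993 starts on a Thursday; its first Thursday is the 1st, so the 2nd Thursday is the 8th — 8 July 1993.
8 July 1993 is after 3 July 1993, so that is the next one.

8 July 1993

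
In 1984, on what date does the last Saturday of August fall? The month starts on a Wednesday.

1984-08-25

August 1984 begins on a Wednesday, so the first Saturday is August 4 (3 days later).
August 1984 has 31 days. Adding weeks: 4, 11, 18, 25 — the last one ≤ 31 is the 25th.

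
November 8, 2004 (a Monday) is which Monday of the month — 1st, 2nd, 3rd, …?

Day 8 falls in week ⌈8/7⌉ of the month.
Days 1–7 hold the 1st Monday, 8–14 the 2nd, 15–21 the 3rd, 22–28 the 4th, 29–31 the 5th.
8 is in the range for the 2nd.

2nd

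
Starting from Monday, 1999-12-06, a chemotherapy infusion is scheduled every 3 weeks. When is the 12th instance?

2000-07-24

The 12th occurrence is 11 intervals after the first: 11 × 21 = 231 days after 1999-12-06.
December has 31 days — 25 days to the end of December leaves 206.
January has 31 days (175 left).
February has 29 days (146 left).
March has 31 days (115 left).
April has 30 days (85 left).
May has 31 days (54 left).
June has 30 days (24 left).
24 days into July → 2000-07-24.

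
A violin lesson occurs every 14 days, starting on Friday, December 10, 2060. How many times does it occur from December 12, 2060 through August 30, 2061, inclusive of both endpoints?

Occurrences land 14·i days after December 10, 2060 for i = 0, 1, 2, …
December 12, 2060 is 2 days after the start; 2 ÷ 14 = 0 remainder 2; since the remainder is 2, round up to i = 1. First occurrence in the window: #2 on December 24, 2060 (1×14 = 14 days in).
August 30, 2061 is 263 days after the start; 263 ÷ 14 = 18 remainder 11. Last occurrence in the window: #19 on August 19, 2061.
Occurrences #2 through #19: 18 in total.

18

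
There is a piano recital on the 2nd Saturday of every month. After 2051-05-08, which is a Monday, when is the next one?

2051-05-13

May 2051 starts on a Monday; its first Saturday is the 6th, so the 2nd Saturday is the 13th — 2051-05-13.
2051-05-13 is after 2051-05-08, so that is the next one.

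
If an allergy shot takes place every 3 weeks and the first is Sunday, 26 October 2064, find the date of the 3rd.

7 December 2064

The 3rd occurrence is 2 intervals after the first: 2 × 21 = 42 days after 26 October 2064.
October has 31 days — 5 days to the end of October leaves 37.
November has 30 days (7 left).
7 days into December → 7 December 2064.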